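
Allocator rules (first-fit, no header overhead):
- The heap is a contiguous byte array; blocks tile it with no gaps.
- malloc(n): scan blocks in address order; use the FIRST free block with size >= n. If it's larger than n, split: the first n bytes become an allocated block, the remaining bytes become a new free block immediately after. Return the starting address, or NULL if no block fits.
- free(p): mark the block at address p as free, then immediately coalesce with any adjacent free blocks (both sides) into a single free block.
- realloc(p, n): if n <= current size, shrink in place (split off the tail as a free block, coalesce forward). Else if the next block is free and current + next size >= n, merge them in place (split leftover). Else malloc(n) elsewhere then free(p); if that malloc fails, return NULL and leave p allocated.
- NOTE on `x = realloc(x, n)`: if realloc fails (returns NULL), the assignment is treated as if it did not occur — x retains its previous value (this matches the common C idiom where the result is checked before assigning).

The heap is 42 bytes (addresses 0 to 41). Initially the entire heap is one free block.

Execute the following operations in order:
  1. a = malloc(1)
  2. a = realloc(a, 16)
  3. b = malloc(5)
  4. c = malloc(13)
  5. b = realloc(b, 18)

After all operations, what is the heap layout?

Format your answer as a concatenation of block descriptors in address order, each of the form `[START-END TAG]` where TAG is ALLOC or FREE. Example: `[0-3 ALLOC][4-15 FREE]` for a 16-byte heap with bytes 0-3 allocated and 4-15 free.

Op 1: a = malloc(1) -> a = 0; heap: [0-0 ALLOC][1-41 FREE]
Op 2: a = realloc(a, 16) -> a = 0; heap: [0-15 ALLOC][16-41 FREE]
Op 3: b = malloc(5) -> b = 16; heap: [0-15 ALLOC][16-20 ALLOC][21-41 FREE]
Op 4: c = malloc(13) -> c = 21; heap: [0-15 ALLOC][16-20 ALLOC][21-33 ALLOC][34-41 FREE]
Op 5: b = realloc(b, 18) -> NULL (b unchanged); heap: [0-15 ALLOC][16-20 ALLOC][21-33 ALLOC][34-41 FREE]

Answer: [0-15 ALLOC][16-20 ALLOC][21-33 ALLOC][34-41 FREE]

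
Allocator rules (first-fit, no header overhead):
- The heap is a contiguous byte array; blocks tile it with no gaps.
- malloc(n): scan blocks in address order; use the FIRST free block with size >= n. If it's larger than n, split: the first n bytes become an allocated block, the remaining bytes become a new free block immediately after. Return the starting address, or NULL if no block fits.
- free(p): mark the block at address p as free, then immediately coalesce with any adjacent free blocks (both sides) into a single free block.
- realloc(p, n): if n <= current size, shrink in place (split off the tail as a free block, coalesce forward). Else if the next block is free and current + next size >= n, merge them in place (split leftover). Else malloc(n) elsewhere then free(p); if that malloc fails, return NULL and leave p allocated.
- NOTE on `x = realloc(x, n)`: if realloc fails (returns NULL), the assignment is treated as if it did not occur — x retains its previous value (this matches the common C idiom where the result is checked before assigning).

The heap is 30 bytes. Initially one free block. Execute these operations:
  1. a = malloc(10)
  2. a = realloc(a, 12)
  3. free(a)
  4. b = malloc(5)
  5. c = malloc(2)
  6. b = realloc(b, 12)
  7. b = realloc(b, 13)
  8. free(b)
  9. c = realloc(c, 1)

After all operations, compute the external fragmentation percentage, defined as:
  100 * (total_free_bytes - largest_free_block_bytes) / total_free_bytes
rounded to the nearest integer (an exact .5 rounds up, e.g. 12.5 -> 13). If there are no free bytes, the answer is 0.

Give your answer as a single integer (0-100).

Op 1: a = malloc(10) -> a = 0; heap: [0-9 ALLOC][10-29 FREE]
Op 2: a = realloc(a, 12) -> a = 0; heap: [0-11 ALLOC][12-29 FREE]
Op 3: free(a) -> (freed a); heap: [0-29 FREE]
Op 4: b = malloc(5) -> b = 0; heap: [0-4 ALLOC][5-29 FREE]
Op 5: c = malloc(2) -> c = 5; heap: [0-4 ALLOC][5-6 ALLOC][7-29 FREE]
Op 6: b = realloc(b, 12) -> b = 7; heap: [0-4 FREE][5-6 ALLOC][7-18 ALLOC][19-29 FREE]
Op 7: b = realloc(b, 13) -> b = 7; heap: [0-4 FREE][5-6 ALLOC][7-19 ALLOC][20-29 FREE]
Op 8: free(b) -> (freed b); heap: [0-4 FREE][5-6 ALLOC][7-29 FREE]
Op 9: c = realloc(c, 1) -> c = 5; heap: [0-4 FREE][5-5 ALLOC][6-29 FREE]
Free blocks: [5 24] total_free=29 largest=24 -> 100*(29-24)/29 = 500/29 ≈ 17.241 -> rounds to 17

Answer: 17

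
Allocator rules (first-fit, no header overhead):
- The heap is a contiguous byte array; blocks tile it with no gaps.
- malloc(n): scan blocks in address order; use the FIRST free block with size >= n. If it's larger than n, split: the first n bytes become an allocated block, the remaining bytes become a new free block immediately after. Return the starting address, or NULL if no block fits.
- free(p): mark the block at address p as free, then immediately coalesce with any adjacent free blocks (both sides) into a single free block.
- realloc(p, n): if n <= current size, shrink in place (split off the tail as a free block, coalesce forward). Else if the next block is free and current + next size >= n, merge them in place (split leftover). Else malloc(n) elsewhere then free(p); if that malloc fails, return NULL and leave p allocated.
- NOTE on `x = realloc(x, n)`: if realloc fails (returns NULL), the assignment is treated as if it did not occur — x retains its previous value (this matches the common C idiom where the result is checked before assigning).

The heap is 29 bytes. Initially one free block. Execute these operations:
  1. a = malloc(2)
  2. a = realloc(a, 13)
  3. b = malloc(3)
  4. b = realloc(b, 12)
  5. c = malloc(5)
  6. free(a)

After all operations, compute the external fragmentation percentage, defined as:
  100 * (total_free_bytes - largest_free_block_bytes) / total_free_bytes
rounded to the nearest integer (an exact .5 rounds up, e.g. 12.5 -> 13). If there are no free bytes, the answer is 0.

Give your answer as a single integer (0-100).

Op 1: a = malloc(2) -> a = 0; heap: [0-1 ALLOC][2-28 FREE]
Op 2: a = realloc(a, 13) -> a = 0; heap: [0-12 ALLOC][13-28 FREE]
Op 3: b = malloc(3) -> b = 13; heap: [0-12 ALLOC][13-15 ALLOC][16-28 FREE]
Op 4: b = realloc(b, 12) -> b = 13; heap: [0-12 ALLOC][13-24 ALLOC][25-28 FREE]
Op 5: c = malloc(5) -> c = NULL; heap: [0-12 ALLOC][13-24 ALLOC][25-28 FREE]
Op 6: free(a) -> (freed a); heap: [0-12 FREE][13-24 ALLOC][25-28 FREE]
Free blocks: [13 4] total_free=17 largest=13 -> 100*(17-13)/17 = 400/17 ≈ 23.529 -> rounds to 24

Answer: 24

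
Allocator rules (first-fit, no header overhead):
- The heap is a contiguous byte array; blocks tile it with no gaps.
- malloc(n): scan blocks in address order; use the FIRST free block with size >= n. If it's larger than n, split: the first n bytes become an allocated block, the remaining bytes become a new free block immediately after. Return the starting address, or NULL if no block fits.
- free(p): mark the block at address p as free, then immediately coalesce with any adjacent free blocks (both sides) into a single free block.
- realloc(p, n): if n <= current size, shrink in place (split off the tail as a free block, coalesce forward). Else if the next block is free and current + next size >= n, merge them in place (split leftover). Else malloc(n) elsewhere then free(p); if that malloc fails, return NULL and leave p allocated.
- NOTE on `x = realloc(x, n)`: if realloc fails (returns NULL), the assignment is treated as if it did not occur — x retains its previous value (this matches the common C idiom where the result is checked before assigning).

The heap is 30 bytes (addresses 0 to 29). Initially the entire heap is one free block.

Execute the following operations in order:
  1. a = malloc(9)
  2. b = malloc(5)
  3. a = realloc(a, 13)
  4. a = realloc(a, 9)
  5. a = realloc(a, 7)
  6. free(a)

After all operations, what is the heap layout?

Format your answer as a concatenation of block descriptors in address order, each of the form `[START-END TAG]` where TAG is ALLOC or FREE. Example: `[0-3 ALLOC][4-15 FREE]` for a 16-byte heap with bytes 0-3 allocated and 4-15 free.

Answer: [0-8 FREE][9-13 ALLOC][14-29 FREE]

Derivation:
Op 1: a = malloc(9) -> a = 0; heap: [0-8 ALLOC][9-29 FREE]
Op 2: b = malloc(5) -> b = 9; heap: [0-8 ALLOC][9-13 ALLOC][14-29 FREE]
Op 3: a = realloc(a, 13) -> a = 14; heap: [0-8 FREE][9-13 ALLOC][14-26 ALLOC][27-29 FREE]
Op 4: a = realloc(a, 9) -> a = 14; heap: [0-8 FREE][9-13 ALLOC][14-22 ALLOC][23-29 FREE]
Op 5: a = realloc(a, 7) -> a = 14; heap: [0-8 FREE][9-13 ALLOC][14-20 ALLOC][21-29 FREE]
Op 6: free(a) -> (freed a); heap: [0-8 FREE][9-13 ALLOC][14-29 FREE]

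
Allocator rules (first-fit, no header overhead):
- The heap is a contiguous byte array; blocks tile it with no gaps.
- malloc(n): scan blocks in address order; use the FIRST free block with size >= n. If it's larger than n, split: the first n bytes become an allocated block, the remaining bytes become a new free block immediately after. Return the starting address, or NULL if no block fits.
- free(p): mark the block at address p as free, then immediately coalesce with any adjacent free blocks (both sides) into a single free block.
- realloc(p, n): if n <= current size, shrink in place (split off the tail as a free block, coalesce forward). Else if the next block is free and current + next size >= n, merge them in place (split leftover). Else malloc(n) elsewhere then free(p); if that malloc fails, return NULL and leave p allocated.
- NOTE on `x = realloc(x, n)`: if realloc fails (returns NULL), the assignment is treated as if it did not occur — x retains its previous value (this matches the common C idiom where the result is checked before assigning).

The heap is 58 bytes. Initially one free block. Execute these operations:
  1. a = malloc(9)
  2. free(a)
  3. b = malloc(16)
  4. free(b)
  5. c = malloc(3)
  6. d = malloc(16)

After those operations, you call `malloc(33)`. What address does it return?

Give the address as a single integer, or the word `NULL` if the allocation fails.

Op 1: a = malloc(9) -> a = 0; heap: [0-8 ALLOC][9-57 FREE]
Op 2: free(a) -> (freed a); heap: [0-57 FREE]
Op 3: b = malloc(16) -> b = 0; heap: [0-15 ALLOC][16-57 FREE]
Op 4: free(b) -> (freed b); heap: [0-57 FREE]
Op 5: c = malloc(3) -> c = 0; heap: [0-2 ALLOC][3-57 FREE]
Op 6: d = malloc(16) -> d = 3; heap: [0-2 ALLOC][3-18 ALLOC][19-57 FREE]
malloc(33): first-fit scan over [0-2 ALLOC][3-18 ALLOC][19-57 FREE] -> 19

Answer: 19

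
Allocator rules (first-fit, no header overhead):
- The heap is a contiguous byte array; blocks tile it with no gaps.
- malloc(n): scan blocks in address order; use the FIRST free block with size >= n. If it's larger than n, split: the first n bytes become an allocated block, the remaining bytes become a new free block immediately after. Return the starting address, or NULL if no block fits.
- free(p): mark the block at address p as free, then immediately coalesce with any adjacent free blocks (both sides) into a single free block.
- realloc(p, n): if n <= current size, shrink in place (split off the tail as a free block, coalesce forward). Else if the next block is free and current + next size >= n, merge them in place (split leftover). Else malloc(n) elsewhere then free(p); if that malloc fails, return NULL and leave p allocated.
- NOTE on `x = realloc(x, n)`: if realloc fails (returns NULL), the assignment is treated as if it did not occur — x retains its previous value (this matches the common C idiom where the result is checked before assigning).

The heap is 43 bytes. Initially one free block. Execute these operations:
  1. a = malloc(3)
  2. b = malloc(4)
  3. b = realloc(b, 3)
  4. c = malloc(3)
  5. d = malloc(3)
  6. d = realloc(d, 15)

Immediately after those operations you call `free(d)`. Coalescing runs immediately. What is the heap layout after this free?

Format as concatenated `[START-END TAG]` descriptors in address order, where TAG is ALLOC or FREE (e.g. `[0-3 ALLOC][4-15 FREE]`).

Op 1: a = malloc(3) -> a = 0; heap: [0-2 ALLOC][3-42 FREE]
Op 2: b = malloc(4) -> b = 3; heap: [0-2 ALLOC][3-6 ALLOC][7-42 FREE]
Op 3: b = realloc(b, 3) -> b = 3; heap: [0-2 ALLOC][3-5 ALLOC][6-42 FREE]
Op 4: c = malloc(3) -> c = 6; heap: [0-2 ALLOC][3-5 ALLOC][6-8 ALLOC][9-42 FREE]
Op 5: d = malloc(3) -> d = 9; heap: [0-2 ALLOC][3-5 ALLOC][6-8 ALLOC][9-11 ALLOC][12-42 FREE]
Op 6: d = realloc(d, 15) -> d = 9; heap: [0-2 ALLOC][3-5 ALLOC][6-8 ALLOC][9-23 ALLOC][24-42 FREE]
free(d): d = 9 -> block [9-23 ALLOC]; mark free, coalesce with adjacent free neighbors -> [0-2 ALLOC][3-5 ALLOC][6-8 ALLOC][9-42 FREE]

Answer: [0-2 ALLOC][3-5 ALLOC][6-8 ALLOC][9-42 FREE]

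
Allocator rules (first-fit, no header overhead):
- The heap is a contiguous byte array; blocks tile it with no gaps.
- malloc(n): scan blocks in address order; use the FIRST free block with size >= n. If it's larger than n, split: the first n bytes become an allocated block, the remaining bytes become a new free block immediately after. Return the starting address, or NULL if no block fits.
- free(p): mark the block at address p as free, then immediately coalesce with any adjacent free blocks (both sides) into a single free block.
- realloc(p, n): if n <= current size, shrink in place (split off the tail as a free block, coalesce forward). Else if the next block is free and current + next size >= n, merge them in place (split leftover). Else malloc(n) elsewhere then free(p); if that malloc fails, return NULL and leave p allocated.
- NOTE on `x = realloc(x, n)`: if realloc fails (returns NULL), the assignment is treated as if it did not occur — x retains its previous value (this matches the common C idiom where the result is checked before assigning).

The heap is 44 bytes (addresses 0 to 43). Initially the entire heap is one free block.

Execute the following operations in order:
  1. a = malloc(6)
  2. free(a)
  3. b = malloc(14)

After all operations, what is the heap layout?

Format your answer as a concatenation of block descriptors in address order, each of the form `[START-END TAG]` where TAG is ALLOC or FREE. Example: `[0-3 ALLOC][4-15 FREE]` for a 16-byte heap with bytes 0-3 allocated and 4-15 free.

Op 1: a = malloc(6) -> a = 0; heap: [0-5 ALLOC][6-43 FREE]
Op 2: free(a) -> (freed a); heap: [0-43 FREE]
Op 3: b = malloc(14) -> b = 0; heap: [0-13 ALLOC][14-43 FREE]

Answer: [0-13 ALLOC][14-43 FREE]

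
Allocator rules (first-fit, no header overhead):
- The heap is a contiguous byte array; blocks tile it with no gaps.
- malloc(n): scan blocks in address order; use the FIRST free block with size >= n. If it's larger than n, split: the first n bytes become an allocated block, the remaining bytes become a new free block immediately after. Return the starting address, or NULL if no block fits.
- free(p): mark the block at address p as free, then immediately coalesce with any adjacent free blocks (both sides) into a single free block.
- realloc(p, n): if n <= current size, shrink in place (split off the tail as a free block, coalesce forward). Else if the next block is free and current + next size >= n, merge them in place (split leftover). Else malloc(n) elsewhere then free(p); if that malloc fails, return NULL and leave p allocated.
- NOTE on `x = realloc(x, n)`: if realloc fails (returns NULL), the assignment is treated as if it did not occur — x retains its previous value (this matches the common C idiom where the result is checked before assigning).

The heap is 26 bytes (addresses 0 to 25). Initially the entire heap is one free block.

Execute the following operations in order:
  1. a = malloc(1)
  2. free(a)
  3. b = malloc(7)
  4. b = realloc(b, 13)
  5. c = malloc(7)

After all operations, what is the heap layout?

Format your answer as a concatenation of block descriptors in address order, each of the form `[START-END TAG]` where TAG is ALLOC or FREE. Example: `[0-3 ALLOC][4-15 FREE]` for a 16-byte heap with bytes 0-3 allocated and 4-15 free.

Op 1: a = malloc(1) -> a = 0; heap: [0-0 ALLOC][1-25 FREE]
Op 2: free(a) -> (freed a); heap: [0-25 FREE]
Op 3: b = malloc(7) -> b = 0; heap: [0-6 ALLOC][7-25 FREE]
Op 4: b = realloc(b, 13) -> b = 0; heap: [0-12 ALLOC][13-25 FREE]
Op 5: c = malloc(7) -> c = 13; heap: [0-12 ALLOC][13-19 ALLOC][20-25 FREE]

Answer: [0-12 ALLOC][13-19 ALLOC][20-25 FREE]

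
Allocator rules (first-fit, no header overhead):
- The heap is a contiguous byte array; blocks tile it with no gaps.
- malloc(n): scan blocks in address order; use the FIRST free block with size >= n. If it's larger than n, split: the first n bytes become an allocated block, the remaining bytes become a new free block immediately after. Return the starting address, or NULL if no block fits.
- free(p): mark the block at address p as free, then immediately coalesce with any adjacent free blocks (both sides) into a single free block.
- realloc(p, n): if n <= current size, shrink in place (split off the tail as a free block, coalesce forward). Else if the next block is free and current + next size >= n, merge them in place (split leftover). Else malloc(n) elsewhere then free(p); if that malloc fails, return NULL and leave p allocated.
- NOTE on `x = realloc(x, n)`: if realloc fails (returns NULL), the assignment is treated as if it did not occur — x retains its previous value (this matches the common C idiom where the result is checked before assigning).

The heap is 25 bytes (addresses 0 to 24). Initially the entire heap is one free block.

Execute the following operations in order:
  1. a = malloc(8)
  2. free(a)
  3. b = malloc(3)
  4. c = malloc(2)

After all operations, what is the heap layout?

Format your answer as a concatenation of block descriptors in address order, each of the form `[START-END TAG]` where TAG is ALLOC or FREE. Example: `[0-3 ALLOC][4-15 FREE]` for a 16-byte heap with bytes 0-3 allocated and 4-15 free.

Answer: [0-2 ALLOC][3-4 ALLOC][5-24 FREE]

Derivation:
Op 1: a = malloc(8) -> a = 0; heap: [0-7 ALLOC][8-24 FREE]
Op 2: free(a) -> (freed a); heap: [0-24 FREE]
Op 3: b = malloc(3) -> b = 0; heap: [0-2 ALLOC][3-24 FREE]
Op 4: c = malloc(2) -> c = 3; heap: [0-2 ALLOC][3-4 ALLOC][5-24 FREE]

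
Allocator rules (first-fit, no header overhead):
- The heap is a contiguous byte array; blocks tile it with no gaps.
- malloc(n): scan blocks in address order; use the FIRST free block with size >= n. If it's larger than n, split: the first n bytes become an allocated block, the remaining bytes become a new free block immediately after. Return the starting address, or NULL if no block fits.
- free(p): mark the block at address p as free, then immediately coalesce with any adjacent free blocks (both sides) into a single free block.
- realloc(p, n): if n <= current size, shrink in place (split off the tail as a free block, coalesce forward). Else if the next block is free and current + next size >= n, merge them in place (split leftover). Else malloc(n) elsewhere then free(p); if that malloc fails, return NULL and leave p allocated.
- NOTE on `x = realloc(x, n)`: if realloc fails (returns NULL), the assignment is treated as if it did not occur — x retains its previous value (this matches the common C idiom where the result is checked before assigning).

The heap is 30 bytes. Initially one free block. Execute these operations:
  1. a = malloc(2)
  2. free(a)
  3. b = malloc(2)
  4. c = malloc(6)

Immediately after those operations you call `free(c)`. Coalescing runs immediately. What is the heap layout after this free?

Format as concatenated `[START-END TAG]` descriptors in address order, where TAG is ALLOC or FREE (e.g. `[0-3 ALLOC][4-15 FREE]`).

Op 1: a = malloc(2) -> a = 0; heap: [0-1 ALLOC][2-29 FREE]
Op 2: free(a) -> (freed a); heap: [0-29 FREE]
Op 3: b = malloc(2) -> b = 0; heap: [0-1 ALLOC][2-29 FREE]
Op 4: c = malloc(6) -> c = 2; heap: [0-1 ALLOC][2-7 ALLOC][8-29 FREE]
free(c): c = 2 -> block [2-7 ALLOC]; mark free, coalesce with adjacent free neighbors -> [0-1 ALLOC][2-29 FREE]

Answer: [0-1 ALLOC][2-29 FREE]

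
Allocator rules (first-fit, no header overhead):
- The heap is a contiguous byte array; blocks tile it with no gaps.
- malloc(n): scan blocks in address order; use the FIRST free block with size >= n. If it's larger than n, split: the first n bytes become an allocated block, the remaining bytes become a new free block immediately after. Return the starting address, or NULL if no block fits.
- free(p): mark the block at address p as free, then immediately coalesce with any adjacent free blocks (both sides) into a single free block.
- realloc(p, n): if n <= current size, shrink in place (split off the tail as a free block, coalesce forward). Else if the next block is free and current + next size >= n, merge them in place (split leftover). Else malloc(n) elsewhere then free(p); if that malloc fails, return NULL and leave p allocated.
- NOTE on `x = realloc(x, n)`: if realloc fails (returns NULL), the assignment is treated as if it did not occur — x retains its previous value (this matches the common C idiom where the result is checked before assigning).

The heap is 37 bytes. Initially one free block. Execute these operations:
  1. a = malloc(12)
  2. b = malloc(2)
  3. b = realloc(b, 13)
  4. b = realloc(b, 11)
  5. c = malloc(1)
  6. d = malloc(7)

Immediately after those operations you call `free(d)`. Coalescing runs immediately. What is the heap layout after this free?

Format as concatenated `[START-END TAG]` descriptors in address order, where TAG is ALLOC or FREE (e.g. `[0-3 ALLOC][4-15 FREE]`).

Answer: [0-11 ALLOC][12-22 ALLOC][23-23 ALLOC][24-36 FREE]

Derivation:
Op 1: a = malloc(12) -> a = 0; heap: [0-11 ALLOC][12-36 FREE]
Op 2: b = malloc(2) -> b = 12; heap: [0-11 ALLOC][12-13 ALLOC][14-36 FREE]
Op 3: b = realloc(b, 13) -> b = 12; heap: [0-11 ALLOC][12-24 ALLOC][25-36 FREE]
Op 4: b = realloc(b, 11) -> b = 12; heap: [0-11 ALLOC][12-22 ALLOC][23-36 FREE]
Op 5: c = malloc(1) -> c = 23; heap: [0-11 ALLOC][12-22 ALLOC][23-23 ALLOC][24-36 FREE]
Op 6: d = malloc(7) -> d = 24; heap: [0-11 ALLOC][12-22 ALLOC][23-23 ALLOC][24-30 ALLOC][31-36 FREE]
free(d): d = 24 -> block [24-30 ALLOC]; mark free, coalesce with adjacent free neighbors -> [0-11 ALLOC][12-22 ALLOC][23-23 ALLOC][24-36 FREE]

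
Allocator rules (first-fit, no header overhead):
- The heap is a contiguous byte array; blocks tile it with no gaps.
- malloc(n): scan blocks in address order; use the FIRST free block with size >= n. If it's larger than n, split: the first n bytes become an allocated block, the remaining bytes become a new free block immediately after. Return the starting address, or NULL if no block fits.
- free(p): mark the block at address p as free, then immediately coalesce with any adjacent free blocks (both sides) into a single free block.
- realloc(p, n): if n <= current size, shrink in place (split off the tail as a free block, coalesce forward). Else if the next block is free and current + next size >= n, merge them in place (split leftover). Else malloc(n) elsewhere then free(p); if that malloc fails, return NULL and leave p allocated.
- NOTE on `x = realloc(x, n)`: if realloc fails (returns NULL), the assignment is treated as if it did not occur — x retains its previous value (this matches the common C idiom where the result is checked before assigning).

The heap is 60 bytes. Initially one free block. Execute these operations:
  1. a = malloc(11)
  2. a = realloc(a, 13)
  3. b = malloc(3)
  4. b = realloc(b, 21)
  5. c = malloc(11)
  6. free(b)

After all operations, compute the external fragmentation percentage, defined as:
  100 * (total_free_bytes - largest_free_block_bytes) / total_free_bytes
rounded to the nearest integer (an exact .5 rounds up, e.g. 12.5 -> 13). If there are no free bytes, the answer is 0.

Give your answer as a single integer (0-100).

Answer: 42

Derivation:
Op 1: a = malloc(11) -> a = 0; heap: [0-10 ALLOC][11-59 FREE]
Op 2: a = realloc(a, 13) -> a = 0; heap: [0-12 ALLOC][13-59 FREE]
Op 3: b = malloc(3) -> b = 13; heap: [0-12 ALLOC][13-15 ALLOC][16-59 FREE]
Op 4: b = realloc(b, 21) -> b = 13; heap: [0-12 ALLOC][13-33 ALLOC][34-59 FREE]
Op 5: c = malloc(11) -> c = 34; heap: [0-12 ALLOC][13-33 ALLOC][34-44 ALLOC][45-59 FREE]
Op 6: free(b) -> (freed b); heap: [0-12 ALLOC][13-33 FREE][34-44 ALLOC][45-59 FREE]
Free blocks: [21 15] total_free=36 largest=21 -> 100*(36-21)/36 = 1500/36 ≈ 41.667 -> rounds to 42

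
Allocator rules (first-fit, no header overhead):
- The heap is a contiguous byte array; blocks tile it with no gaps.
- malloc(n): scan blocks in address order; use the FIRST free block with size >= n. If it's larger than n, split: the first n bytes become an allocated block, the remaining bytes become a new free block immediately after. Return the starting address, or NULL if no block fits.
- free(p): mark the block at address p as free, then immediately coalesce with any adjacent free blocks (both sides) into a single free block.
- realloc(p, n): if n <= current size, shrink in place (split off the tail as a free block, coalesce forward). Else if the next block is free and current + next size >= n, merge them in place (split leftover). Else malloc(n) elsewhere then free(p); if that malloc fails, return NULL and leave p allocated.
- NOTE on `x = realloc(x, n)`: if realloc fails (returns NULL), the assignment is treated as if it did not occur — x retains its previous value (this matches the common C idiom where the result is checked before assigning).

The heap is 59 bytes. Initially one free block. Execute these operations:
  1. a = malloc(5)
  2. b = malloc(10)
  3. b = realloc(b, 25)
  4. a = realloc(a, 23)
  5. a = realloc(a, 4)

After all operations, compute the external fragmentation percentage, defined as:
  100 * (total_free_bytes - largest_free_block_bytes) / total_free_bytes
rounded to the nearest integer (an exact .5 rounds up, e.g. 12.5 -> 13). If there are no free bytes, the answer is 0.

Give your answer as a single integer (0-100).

Answer: 17

Derivation:
Op 1: a = malloc(5) -> a = 0; heap: [0-4 ALLOC][5-58 FREE]
Op 2: b = malloc(10) -> b = 5; heap: [0-4 ALLOC][5-14 ALLOC][15-58 FREE]
Op 3: b = realloc(b, 25) -> b = 5; heap: [0-4 ALLOC][5-29 ALLOC][30-58 FREE]
Op 4: a = realloc(a, 23) -> a = 30; heap: [0-4 FREE][5-29 ALLOC][30-52 ALLOC][53-58 FREE]
Op 5: a = realloc(a, 4) -> a = 30; heap: [0-4 FREE][5-29 ALLOC][30-33 ALLOC][34-58 FREE]
Free blocks: [5 25] total_free=30 largest=25 -> 100*(30-25)/30 = 500/30 ≈ 16.667 -> rounds to 17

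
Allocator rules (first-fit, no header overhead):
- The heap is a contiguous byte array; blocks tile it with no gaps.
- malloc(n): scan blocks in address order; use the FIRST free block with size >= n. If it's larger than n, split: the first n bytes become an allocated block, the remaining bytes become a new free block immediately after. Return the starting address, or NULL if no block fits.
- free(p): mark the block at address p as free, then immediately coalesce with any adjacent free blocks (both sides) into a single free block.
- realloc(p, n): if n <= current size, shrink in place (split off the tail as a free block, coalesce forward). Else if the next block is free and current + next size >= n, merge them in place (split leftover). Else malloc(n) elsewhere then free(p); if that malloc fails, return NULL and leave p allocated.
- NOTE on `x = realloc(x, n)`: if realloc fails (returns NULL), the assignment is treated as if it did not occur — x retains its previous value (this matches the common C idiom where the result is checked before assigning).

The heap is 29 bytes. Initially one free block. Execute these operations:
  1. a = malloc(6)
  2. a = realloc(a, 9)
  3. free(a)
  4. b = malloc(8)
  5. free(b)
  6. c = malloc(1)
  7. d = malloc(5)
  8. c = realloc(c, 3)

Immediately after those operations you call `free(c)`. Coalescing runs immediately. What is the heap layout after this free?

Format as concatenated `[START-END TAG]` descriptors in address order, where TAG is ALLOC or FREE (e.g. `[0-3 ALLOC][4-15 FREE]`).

Answer: [0-0 FREE][1-5 ALLOC][6-28 FREE]

Derivation:
Op 1: a = malloc(6) -> a = 0; heap: [0-5 ALLOC][6-28 FREE]
Op 2: a = realloc(a, 9) -> a = 0; heap: [0-8 ALLOC][9-28 FREE]
Op 3: free(a) -> (freed a); heap: [0-28 FREE]
Op 4: b = malloc(8) -> b = 0; heap: [0-7 ALLOC][8-28 FREE]
Op 5: free(b) -> (freed b); heap: [0-28 FREE]
Op 6: c = malloc(1) -> c = 0; heap: [0-0 ALLOC][1-28 FREE]
Op 7: d = malloc(5) -> d = 1; heap: [0-0 ALLOC][1-5 ALLOC][6-28 FREE]
Op 8: c = realloc(c, 3) -> c = 6; heap: [0-0 FREE][1-5 ALLOC][6-8 ALLOC][9-28 FREE]
free(c): c = 6 -> block [6-8 ALLOC]; mark free, coalesce with adjacent free neighbors -> [0-0 FREE][1-5 ALLOC][6-28 FREE]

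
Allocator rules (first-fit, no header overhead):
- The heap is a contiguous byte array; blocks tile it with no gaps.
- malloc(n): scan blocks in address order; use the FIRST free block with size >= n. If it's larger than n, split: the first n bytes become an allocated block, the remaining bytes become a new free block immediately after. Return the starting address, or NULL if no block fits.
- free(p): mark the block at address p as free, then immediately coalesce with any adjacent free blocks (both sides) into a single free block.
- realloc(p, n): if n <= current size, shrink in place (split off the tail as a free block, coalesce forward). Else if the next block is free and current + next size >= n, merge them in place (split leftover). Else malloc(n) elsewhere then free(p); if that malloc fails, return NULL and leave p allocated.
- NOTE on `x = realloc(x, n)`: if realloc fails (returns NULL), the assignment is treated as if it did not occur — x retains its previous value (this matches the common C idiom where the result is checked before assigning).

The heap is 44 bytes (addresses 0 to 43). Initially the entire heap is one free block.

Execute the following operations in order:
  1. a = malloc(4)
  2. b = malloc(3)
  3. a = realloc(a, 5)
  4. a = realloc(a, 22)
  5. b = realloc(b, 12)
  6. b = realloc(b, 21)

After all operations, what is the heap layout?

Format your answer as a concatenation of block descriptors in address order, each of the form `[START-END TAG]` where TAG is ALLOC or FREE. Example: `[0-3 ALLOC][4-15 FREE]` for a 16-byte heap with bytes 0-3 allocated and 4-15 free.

Answer: [0-6 FREE][7-28 ALLOC][29-40 ALLOC][41-43 FREE]

Derivation:
Op 1: a = malloc(4) -> a = 0; heap: [0-3 ALLOC][4-43 FREE]
Op 2: b = malloc(3) -> b = 4; heap: [0-3 ALLOC][4-6 ALLOC][7-43 FREE]
Op 3: a = realloc(a, 5) -> a = 7; heap: [0-3 FREE][4-6 ALLOC][7-11 ALLOC][12-43 FREE]
Op 4: a = realloc(a, 22) -> a = 7; heap: [0-3 FREE][4-6 ALLOC][7-28 ALLOC][29-43 FREE]
Op 5: b = realloc(b, 12) -> b = 29; heap: [0-6 FREE][7-28 ALLOC][29-40 ALLOC][41-43 FREE]
Op 6: b = realloc(b, 21) -> NULL (b unchanged); heap: [0-6 FREE][7-28 ALLOC][29-40 ALLOC][41-43 FREE]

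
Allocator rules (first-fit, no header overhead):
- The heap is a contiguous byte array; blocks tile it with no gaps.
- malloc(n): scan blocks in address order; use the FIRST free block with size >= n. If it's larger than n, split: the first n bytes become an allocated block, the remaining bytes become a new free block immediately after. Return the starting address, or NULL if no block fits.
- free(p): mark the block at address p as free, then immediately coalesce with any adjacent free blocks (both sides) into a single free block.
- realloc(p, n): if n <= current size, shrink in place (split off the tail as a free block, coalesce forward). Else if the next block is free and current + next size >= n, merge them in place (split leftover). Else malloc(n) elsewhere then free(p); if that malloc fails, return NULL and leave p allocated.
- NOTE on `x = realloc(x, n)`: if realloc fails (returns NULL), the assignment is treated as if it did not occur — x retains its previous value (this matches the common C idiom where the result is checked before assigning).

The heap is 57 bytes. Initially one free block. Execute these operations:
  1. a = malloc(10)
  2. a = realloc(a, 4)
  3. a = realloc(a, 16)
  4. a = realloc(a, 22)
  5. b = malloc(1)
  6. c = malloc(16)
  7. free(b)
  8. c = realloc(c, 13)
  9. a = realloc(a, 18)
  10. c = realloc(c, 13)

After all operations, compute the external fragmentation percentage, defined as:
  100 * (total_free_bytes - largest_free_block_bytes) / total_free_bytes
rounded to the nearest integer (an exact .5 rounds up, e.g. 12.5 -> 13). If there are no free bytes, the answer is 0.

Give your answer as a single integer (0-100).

Answer: 19

Derivation:
Op 1: a = malloc(10) -> a = 0; heap: [0-9 ALLOC][10-56 FREE]
Op 2: a = realloc(a, 4) -> a = 0; heap: [0-3 ALLOC][4-56 FREE]
Op 3: a = realloc(a, 16) -> a = 0; heap: [0-15 ALLOC][16-56 FREE]
Op 4: a = realloc(a, 22) -> a = 0; heap: [0-21 ALLOC][22-56 FREE]
Op 5: b = malloc(1) -> b = 22; heap: [0-21 ALLOC][22-22 ALLOC][23-56 FREE]
Op 6: c = malloc(16) -> c = 23; heap: [0-21 ALLOC][22-22 ALLOC][23-38 ALLOC][39-56 FREE]
Op 7: free(b) -> (freed b); heap: [0-21 ALLOC][22-22 FREE][23-38 ALLOC][39-56 FREE]
Op 8: c = realloc(c, 13) -> c = 23; heap: [0-21 ALLOC][22-22 FREE][23-35 ALLOC][36-56 FREE]
Op 9: a = realloc(a, 18) -> a = 0; heap: [0-17 ALLOC][18-22 FREE][23-35 ALLOC][36-56 FREE]
Op 10: c = realloc(c, 13) -> c = 23; heap: [0-17 ALLOC][18-22 FREE][23-35 ALLOC][36-56 FREE]
Free blocks: [5 21] total_free=26 largest=21 -> 100*(26-21)/26 = 500/26 ≈ 19.231 -> rounds to 19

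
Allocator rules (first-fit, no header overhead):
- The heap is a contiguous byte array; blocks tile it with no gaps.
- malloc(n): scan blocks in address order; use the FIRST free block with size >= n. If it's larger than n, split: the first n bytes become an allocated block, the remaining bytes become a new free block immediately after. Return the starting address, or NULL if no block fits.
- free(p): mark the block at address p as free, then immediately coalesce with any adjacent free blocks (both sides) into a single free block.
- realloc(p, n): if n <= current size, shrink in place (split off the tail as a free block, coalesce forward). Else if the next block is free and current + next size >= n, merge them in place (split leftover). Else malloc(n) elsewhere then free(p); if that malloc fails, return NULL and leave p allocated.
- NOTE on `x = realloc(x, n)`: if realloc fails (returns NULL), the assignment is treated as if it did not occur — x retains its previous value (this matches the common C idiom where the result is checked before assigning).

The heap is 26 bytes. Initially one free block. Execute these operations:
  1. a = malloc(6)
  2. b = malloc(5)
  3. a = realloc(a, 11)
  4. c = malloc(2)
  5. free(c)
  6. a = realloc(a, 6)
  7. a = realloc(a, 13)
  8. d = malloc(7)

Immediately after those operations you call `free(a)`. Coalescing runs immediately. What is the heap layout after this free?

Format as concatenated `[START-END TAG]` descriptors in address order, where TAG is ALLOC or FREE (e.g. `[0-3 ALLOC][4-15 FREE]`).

Answer: [0-5 FREE][6-10 ALLOC][11-25 FREE]

Derivation:
Op 1: a = malloc(6) -> a = 0; heap: [0-5 ALLOC][6-25 FREE]
Op 2: b = malloc(5) -> b = 6; heap: [0-5 ALLOC][6-10 ALLOC][11-25 FREE]
Op 3: a = realloc(a, 11) -> a = 11; heap: [0-5 FREE][6-10 ALLOC][11-21 ALLOC][22-25 FREE]
Op 4: c = malloc(2) -> c = 0; heap: [0-1 ALLOC][2-5 FREE][6-10 ALLOC][11-21 ALLOC][22-25 FREE]
Op 5: free(c) -> (freed c); heap: [0-5 FREE][6-10 ALLOC][11-21 ALLOC][22-25 FREE]
Op 6: a = realloc(a, 6) -> a = 11; heap: [0-5 FREE][6-10 ALLOC][11-16 ALLOC][17-25 FREE]
Op 7: a = realloc(a, 13) -> a = 11; heap: [0-5 FREE][6-10 ALLOC][11-23 ALLOC][24-25 FREE]
Op 8: d = malloc(7) -> d = NULL; heap: [0-5 FREE][6-10 ALLOC][11-23 ALLOC][24-25 FREE]
free(a): a = 11 -> block [11-23 ALLOC]; mark free, coalesce with adjacent free neighbors -> [0-5 FREE][6-10 ALLOC][11-25 FREE]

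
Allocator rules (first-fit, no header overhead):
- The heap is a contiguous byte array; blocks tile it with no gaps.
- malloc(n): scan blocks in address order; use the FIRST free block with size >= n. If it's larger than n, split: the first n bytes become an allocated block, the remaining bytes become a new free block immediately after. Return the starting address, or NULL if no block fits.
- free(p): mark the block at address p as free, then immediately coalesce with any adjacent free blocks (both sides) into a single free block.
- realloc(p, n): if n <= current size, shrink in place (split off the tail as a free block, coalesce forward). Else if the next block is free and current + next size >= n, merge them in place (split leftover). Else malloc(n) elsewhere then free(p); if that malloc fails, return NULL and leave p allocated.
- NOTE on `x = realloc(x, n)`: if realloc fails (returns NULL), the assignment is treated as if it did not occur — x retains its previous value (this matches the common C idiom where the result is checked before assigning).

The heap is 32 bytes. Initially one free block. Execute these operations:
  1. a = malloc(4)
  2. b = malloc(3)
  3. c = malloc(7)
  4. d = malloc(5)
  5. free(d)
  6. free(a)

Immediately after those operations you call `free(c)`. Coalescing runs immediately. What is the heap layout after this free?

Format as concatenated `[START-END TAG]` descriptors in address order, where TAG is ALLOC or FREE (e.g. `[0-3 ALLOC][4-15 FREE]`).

Answer: [0-3 FREE][4-6 ALLOC][7-31 FREE]

Derivation:
Op 1: a = malloc(4) -> a = 0; heap: [0-3 ALLOC][4-31 FREE]
Op 2: b = malloc(3) -> b = 4; heap: [0-3 ALLOC][4-6 ALLOC][7-31 FREE]
Op 3: c = malloc(7) -> c = 7; heap: [0-3 ALLOC][4-6 ALLOC][7-13 ALLOC][14-31 FREE]
Op 4: d = malloc(5) -> d = 14; heap: [0-3 ALLOC][4-6 ALLOC][7-13 ALLOC][14-18 ALLOC][19-31 FREE]
Op 5: free(d) -> (freed d); heap: [0-3 ALLOC][4-6 ALLOC][7-13 ALLOC][14-31 FREE]
Op 6: free(a) -> (freed a); heap: [0-3 FREE][4-6 ALLOC][7-13 ALLOC][14-31 FREE]
free(c): c = 7 -> block [7-13 ALLOC]; mark free, coalesce with adjacent free neighbors -> [0-3 FREE][4-6 ALLOC][7-31 FREE]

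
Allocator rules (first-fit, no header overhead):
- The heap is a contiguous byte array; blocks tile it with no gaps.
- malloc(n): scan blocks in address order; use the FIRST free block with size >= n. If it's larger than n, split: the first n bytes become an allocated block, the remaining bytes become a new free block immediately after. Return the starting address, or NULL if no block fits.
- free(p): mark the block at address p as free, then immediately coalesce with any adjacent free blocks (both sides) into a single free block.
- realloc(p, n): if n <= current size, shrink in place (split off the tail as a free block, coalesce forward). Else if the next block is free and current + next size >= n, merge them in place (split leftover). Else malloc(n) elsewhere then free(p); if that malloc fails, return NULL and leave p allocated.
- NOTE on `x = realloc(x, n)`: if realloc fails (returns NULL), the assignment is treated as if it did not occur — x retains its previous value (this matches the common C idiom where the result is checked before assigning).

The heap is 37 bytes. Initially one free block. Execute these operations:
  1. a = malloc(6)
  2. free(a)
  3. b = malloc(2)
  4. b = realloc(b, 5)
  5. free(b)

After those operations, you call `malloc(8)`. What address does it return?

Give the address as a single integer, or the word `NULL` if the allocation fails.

Answer: 0

Derivation:
Op 1: a = malloc(6) -> a = 0; heap: [0-5 ALLOC][6-36 FREE]
Op 2: free(a) -> (freed a); heap: [0-36 FREE]
Op 3: b = malloc(2) -> b = 0; heap: [0-1 ALLOC][2-36 FREE]
Op 4: b = realloc(b, 5) -> b = 0; heap: [0-4 ALLOC][5-36 FREE]
Op 5: free(b) -> (freed b); heap: [0-36 FREE]
malloc(8): first-fit scan over [0-36 FREE] -> 0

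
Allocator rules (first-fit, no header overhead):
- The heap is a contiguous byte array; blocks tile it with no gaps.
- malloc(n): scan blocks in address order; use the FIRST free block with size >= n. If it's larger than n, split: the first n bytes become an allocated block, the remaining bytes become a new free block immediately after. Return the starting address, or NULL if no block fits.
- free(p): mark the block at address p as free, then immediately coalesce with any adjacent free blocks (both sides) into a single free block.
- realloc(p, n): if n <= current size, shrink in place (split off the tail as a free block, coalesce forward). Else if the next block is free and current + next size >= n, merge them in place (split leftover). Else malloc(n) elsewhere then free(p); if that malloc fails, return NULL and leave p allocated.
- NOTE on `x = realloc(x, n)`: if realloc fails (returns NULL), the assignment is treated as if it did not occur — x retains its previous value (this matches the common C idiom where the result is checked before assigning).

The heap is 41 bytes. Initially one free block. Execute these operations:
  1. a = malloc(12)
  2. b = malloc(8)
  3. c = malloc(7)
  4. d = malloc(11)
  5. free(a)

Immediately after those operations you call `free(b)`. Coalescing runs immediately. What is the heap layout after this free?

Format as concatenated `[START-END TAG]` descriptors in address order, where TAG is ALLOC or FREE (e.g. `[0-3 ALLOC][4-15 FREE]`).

Answer: [0-19 FREE][20-26 ALLOC][27-37 ALLOC][38-40 FREE]

Derivation:
Op 1: a = malloc(12) -> a = 0; heap: [0-11 ALLOC][12-40 FREE]
Op 2: b = malloc(8) -> b = 12; heap: [0-11 ALLOC][12-19 ALLOC][20-40 FREE]
Op 3: c = malloc(7) -> c = 20; heap: [0-11 ALLOC][12-19 ALLOC][20-26 ALLOC][27-40 FREE]
Op 4: d = malloc(11) -> d = 27; heap: [0-11 ALLOC][12-19 ALLOC][20-26 ALLOC][27-37 ALLOC][38-40 FREE]
Op 5: free(a) -> (freed a); heap: [0-11 FREE][12-19 ALLOC][20-26 ALLOC][27-37 ALLOC][38-40 FREE]
free(b): b = 12 -> block [12-19 ALLOC]; mark free, coalesce with adjacent free neighbors -> [0-19 FREE][20-26 ALLOC][27-37 ALLOC][38-40 FREE]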